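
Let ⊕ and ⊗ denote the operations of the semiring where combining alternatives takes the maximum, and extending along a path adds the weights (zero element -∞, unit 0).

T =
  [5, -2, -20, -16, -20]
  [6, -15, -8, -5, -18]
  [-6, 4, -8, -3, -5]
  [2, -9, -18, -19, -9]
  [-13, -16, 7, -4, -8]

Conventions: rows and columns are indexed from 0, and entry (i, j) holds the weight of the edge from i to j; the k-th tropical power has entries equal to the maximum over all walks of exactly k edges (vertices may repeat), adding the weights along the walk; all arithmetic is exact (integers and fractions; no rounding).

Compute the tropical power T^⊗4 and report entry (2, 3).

T^⊗2:
  [10, 3, -10, -7, -15]
  [11, 4, -11, -10, -13]
  [10, -4, 2, -1, -12]
  [7, 0, -2, -13, -17]
  [1, 11, -1, 4, 2]
T^⊗3:
  [15, 8, -5, -2, -10]
  [16, 9, -4, -1, -9]
  [15, 8, -5, -1, -3]
  [12, 5, -8, -5, -7]
  [17, 3, 9, 6, -5]
T^⊗4:
  [20, 13, 0, 3, -5]
  [21, 14, 1, 4, -4]
  [20, 13, 4, 3, -5]
  [17, 10, 0, 0, -8]
  [22, 15, 2, 6, 4]
Key observation: the optimum is the walk 2->1->0->1->3, with weight 4 + 6 + (-2) + (-5) = 3.
Optimal value attained by: walk 2->1->0->1->3.
Answer: (T^⊗4)[2][3] = 3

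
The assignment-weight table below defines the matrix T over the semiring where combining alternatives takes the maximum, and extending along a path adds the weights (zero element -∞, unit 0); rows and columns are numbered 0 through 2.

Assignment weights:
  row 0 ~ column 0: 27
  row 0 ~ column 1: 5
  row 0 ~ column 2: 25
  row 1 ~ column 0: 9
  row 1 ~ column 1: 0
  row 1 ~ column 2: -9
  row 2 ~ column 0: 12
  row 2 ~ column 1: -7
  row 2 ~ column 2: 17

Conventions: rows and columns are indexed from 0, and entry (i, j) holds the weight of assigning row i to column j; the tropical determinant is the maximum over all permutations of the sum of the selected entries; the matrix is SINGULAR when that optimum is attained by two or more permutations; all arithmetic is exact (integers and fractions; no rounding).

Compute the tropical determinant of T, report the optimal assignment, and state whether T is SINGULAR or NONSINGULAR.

σ = (0, 1, 2): 27 + 0 + 17 = 44
σ = (0, 2, 1): 27 + (-9) + (-7) = 11
σ = (1, 0, 2): 5 + 9 + 17 = 31
σ = (1, 2, 0): 5 + (-9) + 12 = 8
σ = (2, 0, 1): 25 + 9 + (-7) = 27
σ = (2, 1, 0): 25 + 0 + 12 = 37
Optimal value attained by: σ = (0, 1, 2).
Answer: det⊕(T) = 44; verdict: NONSINGULAR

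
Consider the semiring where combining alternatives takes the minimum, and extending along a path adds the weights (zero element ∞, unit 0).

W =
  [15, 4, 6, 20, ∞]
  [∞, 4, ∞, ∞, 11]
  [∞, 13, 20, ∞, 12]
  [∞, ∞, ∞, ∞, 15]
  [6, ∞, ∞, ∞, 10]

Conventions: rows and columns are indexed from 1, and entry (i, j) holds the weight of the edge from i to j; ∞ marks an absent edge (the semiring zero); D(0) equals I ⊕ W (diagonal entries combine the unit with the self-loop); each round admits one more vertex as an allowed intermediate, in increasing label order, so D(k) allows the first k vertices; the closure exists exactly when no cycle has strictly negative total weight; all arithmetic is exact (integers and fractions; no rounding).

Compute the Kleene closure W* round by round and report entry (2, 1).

D(0):
  [0, 4, 6, 20, ∞]
  [∞, 0, ∞, ∞, 11]
  [∞, 13, 0, ∞, 12]
  [∞, ∞, ∞, 0, 15]
  [6, ∞, ∞, ∞, 0]
D(1):
  [0, 4, 6, 20, ∞]
  [∞, 0, ∞, ∞, 11]
  [∞, 13, 0, ∞, 12]
  [∞, ∞, ∞, 0, 15]
  [6, 10, 12, 26, 0]
D(2):
  [0, 4, 6, 20, 15]
  [∞, 0, ∞, ∞, 11]
  [∞, 13, 0, ∞, 12]
  [∞, ∞, ∞, 0, 15]
  [6, 10, 12, 26, 0]
D(3):
  [0, 4, 6, 20, 15]
  [∞, 0, ∞, ∞, 11]
  [∞, 13, 0, ∞, 12]
  [∞, ∞, ∞, 0, 15]
  [6, 10, 12, 26, 0]
D(4):
  [0, 4, 6, 20, 15]
  [∞, 0, ∞, ∞, 11]
  [∞, 13, 0, ∞, 12]
  [∞, ∞, ∞, 0, 15]
  [6, 10, 12, 26, 0]
D(5):
  [0, 4, 6, 20, 15]
  [17, 0, 23, 37, 11]
  [18, 13, 0, 38, 12]
  [21, 25, 27, 0, 15]
  [6, 10, 12, 26, 0]
Answer: W*[2][1] = 17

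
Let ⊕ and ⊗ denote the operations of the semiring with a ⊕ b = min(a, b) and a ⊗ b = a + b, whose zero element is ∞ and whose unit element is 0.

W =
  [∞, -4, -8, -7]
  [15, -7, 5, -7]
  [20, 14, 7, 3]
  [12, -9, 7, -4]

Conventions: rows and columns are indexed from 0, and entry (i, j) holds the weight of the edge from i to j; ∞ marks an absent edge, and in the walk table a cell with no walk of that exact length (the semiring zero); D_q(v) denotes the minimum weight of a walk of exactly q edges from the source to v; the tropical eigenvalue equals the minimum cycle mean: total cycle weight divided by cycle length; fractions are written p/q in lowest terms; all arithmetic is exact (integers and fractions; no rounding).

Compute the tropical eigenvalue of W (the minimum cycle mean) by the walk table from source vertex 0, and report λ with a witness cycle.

q=0: [0, ∞, ∞, ∞]
q=1: [∞, -4, -8, -7]
q=2: [5, -16, -1, -11]
q=3: [-1, -23, -11, -23]
q=4: [-11, -32, -18, -30]
Optimal cycle mean attained by: cycle 1->3->1, total (-7) + (-9), length 2.
Answer: λ = -8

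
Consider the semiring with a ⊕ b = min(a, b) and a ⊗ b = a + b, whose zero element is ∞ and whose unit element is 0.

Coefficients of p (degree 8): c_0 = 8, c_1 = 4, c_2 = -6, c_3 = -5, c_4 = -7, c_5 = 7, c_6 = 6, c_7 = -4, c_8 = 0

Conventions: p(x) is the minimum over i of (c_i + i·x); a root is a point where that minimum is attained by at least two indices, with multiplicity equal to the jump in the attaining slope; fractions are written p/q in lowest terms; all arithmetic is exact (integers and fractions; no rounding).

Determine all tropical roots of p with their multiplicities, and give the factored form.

hull edge (i=0, c=8) to (i=2, c=-6): slope -7, span 2
hull edge (i=2, c=-6) to (i=4, c=-7): slope -1/2, span 2
hull edge (i=4, c=-7) to (i=7, c=-4): slope 1, span 3
hull edge (i=7, c=-4) to (i=8, c=0): slope 4, span 1
Factored form: p(x) = 0 ⊗ (x ⊕ (-4)) ⊗ (x ⊕ (-1)) ⊗ (x ⊕ (-1)) ⊗ (x ⊕ (-1)) ⊗ (x ⊕ 1/2) ⊗ (x ⊕ 1/2) ⊗ (x ⊕ 7) ⊗ (x ⊕ 7)
Answer: roots = -4 (mult 1), -1 (mult 3), 1/2 (mult 2), 7 (mult 2)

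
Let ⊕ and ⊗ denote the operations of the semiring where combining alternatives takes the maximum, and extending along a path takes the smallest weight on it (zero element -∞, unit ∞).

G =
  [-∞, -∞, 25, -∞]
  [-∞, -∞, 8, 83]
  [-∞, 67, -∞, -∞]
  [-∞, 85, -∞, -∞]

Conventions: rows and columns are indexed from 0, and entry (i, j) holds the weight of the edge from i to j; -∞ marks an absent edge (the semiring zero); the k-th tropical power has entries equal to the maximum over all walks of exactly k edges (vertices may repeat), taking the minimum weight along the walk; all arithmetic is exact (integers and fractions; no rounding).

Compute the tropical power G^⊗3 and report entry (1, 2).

G^⊗2:
  [-∞, 25, -∞, -∞]
  [-∞, 83, -∞, -∞]
  [-∞, -∞, 8, 67]
  [-∞, -∞, 8, 83]
G^⊗3:
  [-∞, -∞, 8, 25]
  [-∞, -∞, 8, 83]
  [-∞, 67, -∞, -∞]
  [-∞, 83, -∞, -∞]
Key observation: the optimum is the walk 1->2->1->2, with weight 8 min 67 min 8 = 8.
Optimal value attained by: walk 1->2->1->2.
Answer: (G^⊗3)[1][2] = 8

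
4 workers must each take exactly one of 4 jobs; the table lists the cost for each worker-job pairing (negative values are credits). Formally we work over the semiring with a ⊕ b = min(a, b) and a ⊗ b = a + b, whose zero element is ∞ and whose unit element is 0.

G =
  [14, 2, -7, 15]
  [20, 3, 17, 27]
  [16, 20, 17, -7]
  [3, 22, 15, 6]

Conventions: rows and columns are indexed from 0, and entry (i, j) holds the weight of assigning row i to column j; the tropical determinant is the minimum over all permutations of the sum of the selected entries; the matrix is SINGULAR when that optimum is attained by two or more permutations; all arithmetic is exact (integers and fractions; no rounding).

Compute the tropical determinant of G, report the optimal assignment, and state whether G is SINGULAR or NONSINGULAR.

σ = (0, 1, 2, 3): 14 + 3 + 17 + 6 = 40
σ = (0, 1, 3, 2): 14 + 3 + (-7) + 15 = 25
σ = (0, 2, 1, 3): 14 + 17 + 20 + 6 = 57
σ = (0, 2, 3, 1): 14 + 17 + (-7) + 22 = 46
σ = (0, 3, 1, 2): 14 + 27 + 20 + 15 = 76
σ = (0, 3, 2, 1): 14 + 27 + 17 + 22 = 80
σ = (1, 0, 2, 3): 2 + 20 + 17 + 6 = 45
σ = (1, 0, 3, 2): 2 + 20 + (-7) + 15 = 30
σ = (1, 2, 0, 3): 2 + 17 + 16 + 6 = 41
σ = (1, 2, 3, 0): 2 + 17 + (-7) + 3 = 15
σ = (1, 3, 0, 2): 2 + 27 + 16 + 15 = 60
σ = (1, 3, 2, 0): 2 + 27 + 17 + 3 = 49
σ = (2, 0, 1, 3): (-7) + 20 + 20 + 6 = 39
σ = (2, 0, 3, 1): (-7) + 20 + (-7) + 22 = 28
σ = (2, 1, 0, 3): (-7) + 3 + 16 + 6 = 18
σ = (2, 1, 3, 0): (-7) + 3 + (-7) + 3 = -8
σ = (2, 3, 0, 1): (-7) + 27 + 16 + 22 = 58
σ = (2, 3, 1, 0): (-7) + 27 + 20 + 3 = 43
σ = (3, 0, 1, 2): 15 + 20 + 20 + 15 = 70
σ = (3, 0, 2, 1): 15 + 20 + 17 + 22 = 74
σ = (3, 1, 0, 2): 15 + 3 + 16 + 15 = 49
σ = (3, 1, 2, 0): 15 + 3 + 17 + 3 = 38
σ = (3, 2, 0, 1): 15 + 17 + 16 + 22 = 70
σ = (3, 2, 1, 0): 15 + 17 + 20 + 3 = 55
Optimal value attained by: σ = (2, 1, 3, 0).
Answer: det⊕(G) = -8; verdict: NONSINGULAR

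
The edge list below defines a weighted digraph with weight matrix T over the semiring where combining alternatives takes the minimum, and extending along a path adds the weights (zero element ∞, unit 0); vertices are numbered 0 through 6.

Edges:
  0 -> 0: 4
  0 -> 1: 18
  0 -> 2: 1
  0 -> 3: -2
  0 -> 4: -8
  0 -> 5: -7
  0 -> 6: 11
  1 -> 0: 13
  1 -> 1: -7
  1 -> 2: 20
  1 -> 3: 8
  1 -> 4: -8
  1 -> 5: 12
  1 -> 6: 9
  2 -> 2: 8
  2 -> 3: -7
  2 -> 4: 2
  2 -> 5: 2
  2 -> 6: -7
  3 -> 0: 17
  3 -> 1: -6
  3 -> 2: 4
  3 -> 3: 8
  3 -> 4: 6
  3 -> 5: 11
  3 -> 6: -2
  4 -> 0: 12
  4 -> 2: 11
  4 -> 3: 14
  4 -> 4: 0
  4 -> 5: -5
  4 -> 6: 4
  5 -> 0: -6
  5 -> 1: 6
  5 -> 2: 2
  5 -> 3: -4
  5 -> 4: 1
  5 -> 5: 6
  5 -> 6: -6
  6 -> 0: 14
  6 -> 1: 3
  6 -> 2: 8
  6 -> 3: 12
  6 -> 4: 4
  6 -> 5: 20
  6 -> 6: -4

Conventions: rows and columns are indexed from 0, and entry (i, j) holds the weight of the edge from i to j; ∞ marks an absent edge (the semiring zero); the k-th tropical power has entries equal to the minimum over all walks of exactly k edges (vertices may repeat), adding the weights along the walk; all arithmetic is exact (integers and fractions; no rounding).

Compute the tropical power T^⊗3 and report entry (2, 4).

T^⊗2:
  [-13, -8, -5, -11, -8, -13, -13]
  [4, -14, 3, 1, -15, -13, -4]
  [-4, -13, -3, -2, -3, -3, -11]
  [5, -13, 6, -3, -14, 1, -6]
  [-11, 1, -3, -9, -4, -5, -11]
  [-2, -10, -5, -8, -14, -13, -10]
  [10, -4, 4, 1, -5, -1, -8]
T^⊗3:
  [-19, -17, -12, -17, -21, -20, -19]
  [-19, -21, -11, -17, -22, -20, -19]
  [-9, -20, -3, -10, -21, -11, -15]
  [-5, -20, -3, -5, -21, -19, -10]
  [-11, -15, -10, -13, -19, -18, -15]
  [-19, -17, -11, -17, -18, -19, -19]
  [-7, -11, 0, -5, -12, -10, -12]
Key observation: the optimum is the walk 2->3->1->4, with weight (-7) + (-6) + (-8) = -21.
Optimal value attained by: walk 2->3->1->4.
Answer: (T^⊗3)[2][4] = -21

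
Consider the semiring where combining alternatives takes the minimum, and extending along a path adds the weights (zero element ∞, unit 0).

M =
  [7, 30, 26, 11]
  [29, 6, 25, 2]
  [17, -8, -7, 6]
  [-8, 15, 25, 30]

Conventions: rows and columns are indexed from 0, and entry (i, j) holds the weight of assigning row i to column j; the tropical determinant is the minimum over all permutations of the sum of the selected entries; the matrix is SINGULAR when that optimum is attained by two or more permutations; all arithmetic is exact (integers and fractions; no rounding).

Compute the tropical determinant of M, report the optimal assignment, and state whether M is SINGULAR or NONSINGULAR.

σ = (0, 1, 2, 3): 7 + 6 + (-7) + 30 = 36
σ = (0, 1, 3, 2): 7 + 6 + 6 + 25 = 44
σ = (0, 2, 1, 3): 7 + 25 + (-8) + 30 = 54
σ = (0, 2, 3, 1): 7 + 25 + 6 + 15 = 53
σ = (0, 3, 1, 2): 7 + 2 + (-8) + 25 = 26
σ = (0, 3, 2, 1): 7 + 2 + (-7) + 15 = 17
σ = (1, 0, 2, 3): 30 + 29 + (-7) + 30 = 82
σ = (1, 0, 3, 2): 30 + 29 + 6 + 25 = 90
σ = (1, 2, 0, 3): 30 + 25 + 17 + 30 = 102
σ = (1, 2, 3, 0): 30 + 25 + 6 + (-8) = 53
σ = (1, 3, 0, 2): 30 + 2 + 17 + 25 = 74
σ = (1, 3, 2, 0): 30 + 2 + (-7) + (-8) = 17
σ = (2, 0, 1, 3): 26 + 29 + (-8) + 30 = 77
σ = (2, 0, 3, 1): 26 + 29 + 6 + 15 = 76
σ = (2, 1, 0, 3): 26 + 6 + 17 + 30 = 79
σ = (2, 1, 3, 0): 26 + 6 + 6 + (-8) = 30
σ = (2, 3, 0, 1): 26 + 2 + 17 + 15 = 60
σ = (2, 3, 1, 0): 26 + 2 + (-8) + (-8) = 12
σ = (3, 0, 1, 2): 11 + 29 + (-8) + 25 = 57
σ = (3, 0, 2, 1): 11 + 29 + (-7) + 15 = 48
σ = (3, 1, 0, 2): 11 + 6 + 17 + 25 = 59
σ = (3, 1, 2, 0): 11 + 6 + (-7) + (-8) = 2
σ = (3, 2, 0, 1): 11 + 25 + 17 + 15 = 68
σ = (3, 2, 1, 0): 11 + 25 + (-8) + (-8) = 20
Optimal value attained by: σ = (3, 1, 2, 0).
Answer: det⊕(M) = 2; verdict: NONSINGULAR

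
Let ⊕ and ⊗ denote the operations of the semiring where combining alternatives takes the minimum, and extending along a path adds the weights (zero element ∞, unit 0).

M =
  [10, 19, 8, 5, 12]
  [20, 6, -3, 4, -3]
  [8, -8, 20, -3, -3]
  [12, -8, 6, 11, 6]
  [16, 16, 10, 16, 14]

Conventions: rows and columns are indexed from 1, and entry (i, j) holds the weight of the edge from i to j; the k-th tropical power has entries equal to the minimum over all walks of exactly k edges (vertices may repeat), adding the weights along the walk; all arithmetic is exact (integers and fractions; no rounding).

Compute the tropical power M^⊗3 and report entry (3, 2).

M^⊗2:
  [16, -3, 11, 5, 5]
  [5, -11, 3, -6, -6]
  [9, -11, -11, -4, -11]
  [12, -2, -11, -4, -11]
  [18, 2, 13, 7, 7]
M^⊗3:
  [17, -3, -6, 1, -6]
  [6, -14, -14, -7, -14]
  [-3, -19, -14, -14, -14]
  [-3, -19, -5, -14, -14]
  [19, -1, -1, 6, -1]
Key observation: the optimum is the walk 3->2->3->2, with weight (-8) + (-3) + (-8) = -19.
Optimal value attained by: walk 3->2->3->2.
Answer: (M^⊗3)[3][2] = -19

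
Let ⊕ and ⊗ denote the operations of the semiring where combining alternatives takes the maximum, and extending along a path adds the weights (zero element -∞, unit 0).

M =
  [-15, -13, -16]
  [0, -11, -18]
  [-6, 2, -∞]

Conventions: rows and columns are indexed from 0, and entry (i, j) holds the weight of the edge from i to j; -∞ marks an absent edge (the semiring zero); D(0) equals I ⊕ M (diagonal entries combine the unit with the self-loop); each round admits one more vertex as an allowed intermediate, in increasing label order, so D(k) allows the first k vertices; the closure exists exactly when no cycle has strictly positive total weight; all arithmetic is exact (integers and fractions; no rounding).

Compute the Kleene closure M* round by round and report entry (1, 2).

D(0):
  [0, -13, -16]
  [0, 0, -18]
  [-6, 2, 0]
D(1):
  [0, -13, -16]
  [0, 0, -16]
  [-6, 2, 0]
D(2):
  [0, -13, -16]
  [0, 0, -16]
  [2, 2, 0]
D(3):
  [0, -13, -16]
  [0, 0, -16]
  [2, 2, 0]
Answer: M*[1][2] = -16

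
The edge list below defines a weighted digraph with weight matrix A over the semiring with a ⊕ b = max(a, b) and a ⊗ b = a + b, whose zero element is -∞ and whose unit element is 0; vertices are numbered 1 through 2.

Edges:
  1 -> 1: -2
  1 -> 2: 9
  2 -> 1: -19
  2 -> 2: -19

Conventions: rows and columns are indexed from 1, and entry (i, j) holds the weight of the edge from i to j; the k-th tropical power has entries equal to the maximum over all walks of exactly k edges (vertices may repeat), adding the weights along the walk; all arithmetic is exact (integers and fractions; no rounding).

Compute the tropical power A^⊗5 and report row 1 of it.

A^⊗2:
  [-4, 7]
  [-21, -10]
A^⊗3:
  [-6, 5]
  [-23, -12]
A^⊗4:
  [-8, 3]
  [-25, -14]
A^⊗5:
  [-10, 1]
  [-27, -16]
Answer: row 1 of A^⊗5 = [-10, 1]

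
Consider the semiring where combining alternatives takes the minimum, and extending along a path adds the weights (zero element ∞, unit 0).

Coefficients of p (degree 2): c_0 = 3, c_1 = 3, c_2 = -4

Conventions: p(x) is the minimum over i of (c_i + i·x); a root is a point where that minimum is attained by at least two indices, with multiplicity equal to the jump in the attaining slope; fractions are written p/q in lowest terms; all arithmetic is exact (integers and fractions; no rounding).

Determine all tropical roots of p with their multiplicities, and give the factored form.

hull edge (i=0, c=3) to (i=2, c=-4): slope -7/2, span 2
Factored form: p(x) = -4 ⊗ (x ⊕ 7/2) ⊗ (x ⊕ 7/2)
Answer: roots = 7/2 (mult 2)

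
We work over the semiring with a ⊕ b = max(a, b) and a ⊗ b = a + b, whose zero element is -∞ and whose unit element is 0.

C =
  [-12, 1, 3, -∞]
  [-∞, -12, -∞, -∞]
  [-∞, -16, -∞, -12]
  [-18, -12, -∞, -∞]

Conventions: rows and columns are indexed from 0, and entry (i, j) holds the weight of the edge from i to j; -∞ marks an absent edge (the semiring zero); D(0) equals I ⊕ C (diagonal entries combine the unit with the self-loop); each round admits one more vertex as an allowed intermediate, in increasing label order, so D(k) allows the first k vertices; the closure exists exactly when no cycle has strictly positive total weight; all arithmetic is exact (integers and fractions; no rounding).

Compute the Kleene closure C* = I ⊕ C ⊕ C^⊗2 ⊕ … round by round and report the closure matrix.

D(0):
  [0, 1, 3, -∞]
  [-∞, 0, -∞, -∞]
  [-∞, -16, 0, -12]
  [-18, -12, -∞, 0]
D(1):
  [0, 1, 3, -∞]
  [-∞, 0, -∞, -∞]
  [-∞, -16, 0, -12]
  [-18, -12, -15, 0]
D(2):
  [0, 1, 3, -∞]
  [-∞, 0, -∞, -∞]
  [-∞, -16, 0, -12]
  [-18, -12, -15, 0]
D(3):
  [0, 1, 3, -9]
  [-∞, 0, -∞, -∞]
  [-∞, -16, 0, -12]
  [-18, -12, -15, 0]
D(4):
  [0, 1, 3, -9]
  [-∞, 0, -∞, -∞]
  [-30, -16, 0, -12]
  [-18, -12, -15, 0]
Answer: C* = [[0, 1, 3, -9], [-∞, 0, -∞, -∞], [-30, -16, 0, -12], [-18, -12, -15, 0]]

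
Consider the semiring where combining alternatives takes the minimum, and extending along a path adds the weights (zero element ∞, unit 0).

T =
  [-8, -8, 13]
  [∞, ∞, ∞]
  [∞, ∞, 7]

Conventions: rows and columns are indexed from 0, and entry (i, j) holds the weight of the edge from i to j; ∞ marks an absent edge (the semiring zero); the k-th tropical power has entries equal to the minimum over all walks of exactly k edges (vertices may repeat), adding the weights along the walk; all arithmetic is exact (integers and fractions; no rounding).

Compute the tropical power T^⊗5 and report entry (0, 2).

T^⊗2:
  [-16, -16, 5]
  [∞, ∞, ∞]
  [∞, ∞, 14]
T^⊗3:
  [-24, -24, -3]
  [∞, ∞, ∞]
  [∞, ∞, 21]
T^⊗4:
  [-32, -32, -11]
  [∞, ∞, ∞]
  [∞, ∞, 28]
T^⊗5:
  [-40, -40, -19]
  [∞, ∞, ∞]
  [∞, ∞, 35]
Key observation: the optimum is the walk 0->0->0->0->0->2, with weight (-8) + (-8) + (-8) + (-8) + 13 = -19.
Optimal value attained by: walk 0->0->0->0->0->2.
Answer: (T^⊗5)[0][2] = -19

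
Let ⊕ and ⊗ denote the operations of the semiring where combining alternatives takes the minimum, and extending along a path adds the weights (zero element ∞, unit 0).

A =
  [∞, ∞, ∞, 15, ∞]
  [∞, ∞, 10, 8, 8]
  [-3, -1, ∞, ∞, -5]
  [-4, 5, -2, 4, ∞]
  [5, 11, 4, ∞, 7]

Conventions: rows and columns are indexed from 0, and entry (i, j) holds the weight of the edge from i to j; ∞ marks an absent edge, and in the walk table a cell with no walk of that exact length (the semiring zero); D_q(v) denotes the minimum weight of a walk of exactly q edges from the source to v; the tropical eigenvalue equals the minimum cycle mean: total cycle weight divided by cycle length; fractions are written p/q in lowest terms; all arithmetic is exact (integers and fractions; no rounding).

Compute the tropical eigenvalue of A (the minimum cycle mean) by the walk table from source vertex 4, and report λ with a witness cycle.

q=0: [∞, ∞, ∞, ∞, 0]
q=1: [5, 11, 4, ∞, 7]
q=2: [1, 3, 11, 19, -1]
q=3: [4, 10, 3, 11, 6]
q=4: [0, 2, 9, 15, -2]
q=5: [3, 8, 2, 10, 4]
Optimal cycle mean attained by: cycle 2->4->2, total (-5) + 4, length 2.
Answer: λ = -1/2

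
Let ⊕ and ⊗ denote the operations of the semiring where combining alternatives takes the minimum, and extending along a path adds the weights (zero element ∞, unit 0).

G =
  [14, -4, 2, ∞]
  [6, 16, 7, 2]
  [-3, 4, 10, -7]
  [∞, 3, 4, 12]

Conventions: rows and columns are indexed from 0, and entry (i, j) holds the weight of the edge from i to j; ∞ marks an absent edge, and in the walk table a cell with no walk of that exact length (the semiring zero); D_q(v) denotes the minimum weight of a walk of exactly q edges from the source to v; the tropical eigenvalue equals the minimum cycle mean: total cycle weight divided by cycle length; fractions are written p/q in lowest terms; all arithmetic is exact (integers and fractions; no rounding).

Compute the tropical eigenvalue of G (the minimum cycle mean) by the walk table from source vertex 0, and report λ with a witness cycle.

q=0: [0, ∞, ∞, ∞]
q=1: [14, -4, 2, ∞]
q=2: [-1, 6, 3, -5]
q=3: [0, -5, -1, -4]
q=4: [-4, -4, 0, -8]
Optimal cycle mean attained by: cycle 2->3->2, total (-7) + 4, length 2.
Answer: λ = -3/2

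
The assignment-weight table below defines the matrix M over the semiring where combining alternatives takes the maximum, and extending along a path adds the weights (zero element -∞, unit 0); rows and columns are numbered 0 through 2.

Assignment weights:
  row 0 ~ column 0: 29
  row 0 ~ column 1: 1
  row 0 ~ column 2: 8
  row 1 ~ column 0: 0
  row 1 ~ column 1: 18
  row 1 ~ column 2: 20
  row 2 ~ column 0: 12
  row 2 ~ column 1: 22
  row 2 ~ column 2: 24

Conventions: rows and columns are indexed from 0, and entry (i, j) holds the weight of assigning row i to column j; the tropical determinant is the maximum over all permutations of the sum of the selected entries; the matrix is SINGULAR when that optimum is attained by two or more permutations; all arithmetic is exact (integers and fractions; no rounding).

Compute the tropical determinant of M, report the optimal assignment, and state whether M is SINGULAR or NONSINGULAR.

σ = (0, 1, 2): 29 + 18 + 24 = 71
σ = (0, 2, 1): 29 + 20 + 22 = 71
σ = (1, 0, 2): 1 + 0 + 24 = 25
σ = (1, 2, 0): 1 + 20 + 12 = 33
σ = (2, 0, 1): 8 + 0 + 22 = 30
σ = (2, 1, 0): 8 + 18 + 12 = 38
Optimal value attained by: σ = (0, 1, 2).
Answer: det⊕(M) = 71; verdict: SINGULAR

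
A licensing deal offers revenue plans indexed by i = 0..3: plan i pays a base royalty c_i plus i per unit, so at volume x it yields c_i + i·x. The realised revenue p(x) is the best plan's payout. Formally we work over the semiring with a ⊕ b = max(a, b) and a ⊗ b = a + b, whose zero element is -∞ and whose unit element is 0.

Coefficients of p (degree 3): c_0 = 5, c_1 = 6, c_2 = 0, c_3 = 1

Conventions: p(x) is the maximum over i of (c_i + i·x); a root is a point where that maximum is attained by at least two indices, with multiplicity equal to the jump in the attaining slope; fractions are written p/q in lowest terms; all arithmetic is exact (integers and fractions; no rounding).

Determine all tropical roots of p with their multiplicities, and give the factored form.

hull edge (i=0, c=5) to (i=1, c=6): slope 1, span 1
hull edge (i=1, c=6) to (i=3, c=1): slope -5/2, span 2
Factored form: p(x) = 1 ⊗ (x ⊕ (-1)) ⊗ (x ⊕ 5/2) ⊗ (x ⊕ 5/2)
Answer: roots = -1 (mult 1), 5/2 (mult 2)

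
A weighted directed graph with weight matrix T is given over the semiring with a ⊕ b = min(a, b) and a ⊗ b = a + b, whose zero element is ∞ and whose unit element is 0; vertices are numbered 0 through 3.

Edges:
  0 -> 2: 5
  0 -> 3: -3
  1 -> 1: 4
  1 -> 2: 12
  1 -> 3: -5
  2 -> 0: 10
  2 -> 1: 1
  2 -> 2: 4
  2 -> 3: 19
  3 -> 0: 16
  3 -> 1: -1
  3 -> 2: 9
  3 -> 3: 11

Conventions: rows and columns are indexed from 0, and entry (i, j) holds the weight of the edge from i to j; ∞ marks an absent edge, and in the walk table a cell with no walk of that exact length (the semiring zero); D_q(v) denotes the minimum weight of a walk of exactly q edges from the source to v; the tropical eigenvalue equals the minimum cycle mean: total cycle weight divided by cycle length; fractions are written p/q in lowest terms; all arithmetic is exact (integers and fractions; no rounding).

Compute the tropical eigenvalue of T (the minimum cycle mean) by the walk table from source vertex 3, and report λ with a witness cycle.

q=0: [∞, ∞, ∞, 0]
q=1: [16, -1, 9, 11]
q=2: [19, 3, 11, -6]
q=3: [10, -7, 3, -2]
q=4: [13, -3, 5, -12]
Optimal cycle mean attained by: cycle 1->3->1, total (-5) + (-1), length 2.
Answer: λ = -3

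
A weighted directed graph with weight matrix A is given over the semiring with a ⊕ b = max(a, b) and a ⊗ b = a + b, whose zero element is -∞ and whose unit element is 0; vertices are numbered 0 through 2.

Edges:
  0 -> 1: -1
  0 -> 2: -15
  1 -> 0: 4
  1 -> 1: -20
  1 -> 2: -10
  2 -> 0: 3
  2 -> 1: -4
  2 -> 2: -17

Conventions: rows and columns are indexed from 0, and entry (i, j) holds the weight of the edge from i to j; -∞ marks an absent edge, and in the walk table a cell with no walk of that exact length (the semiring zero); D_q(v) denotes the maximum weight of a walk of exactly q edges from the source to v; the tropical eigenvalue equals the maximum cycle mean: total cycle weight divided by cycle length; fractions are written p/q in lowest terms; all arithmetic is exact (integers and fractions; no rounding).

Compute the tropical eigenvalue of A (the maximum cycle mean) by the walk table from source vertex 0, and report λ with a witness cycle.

q=0: [0, -∞, -∞]
q=1: [-∞, -1, -15]
q=2: [3, -19, -11]
q=3: [-8, 2, -12]
Optimal cycle mean attained by: cycle 0->1->0, total (-1) + 4, length 2.
Answer: λ = 3/2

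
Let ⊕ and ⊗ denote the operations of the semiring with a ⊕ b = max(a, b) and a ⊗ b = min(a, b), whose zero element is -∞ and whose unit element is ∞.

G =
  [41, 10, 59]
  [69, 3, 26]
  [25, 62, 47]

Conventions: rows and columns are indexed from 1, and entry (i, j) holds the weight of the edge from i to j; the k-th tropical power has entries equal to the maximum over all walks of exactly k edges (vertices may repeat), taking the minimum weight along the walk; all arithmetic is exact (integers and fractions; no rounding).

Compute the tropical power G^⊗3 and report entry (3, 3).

G^⊗2:
  [41, 59, 47]
  [41, 26, 59]
  [62, 47, 47]
G^⊗3:
  [59, 47, 47]
  [41, 59, 47]
  [47, 47, 59]
Key observation: the optimum is the walk 3->2->1->3, with weight 62 min 69 min 59 = 59.
Optimal value attained by: walk 3->2->1->3.
Answer: (G^⊗3)[3][3] = 59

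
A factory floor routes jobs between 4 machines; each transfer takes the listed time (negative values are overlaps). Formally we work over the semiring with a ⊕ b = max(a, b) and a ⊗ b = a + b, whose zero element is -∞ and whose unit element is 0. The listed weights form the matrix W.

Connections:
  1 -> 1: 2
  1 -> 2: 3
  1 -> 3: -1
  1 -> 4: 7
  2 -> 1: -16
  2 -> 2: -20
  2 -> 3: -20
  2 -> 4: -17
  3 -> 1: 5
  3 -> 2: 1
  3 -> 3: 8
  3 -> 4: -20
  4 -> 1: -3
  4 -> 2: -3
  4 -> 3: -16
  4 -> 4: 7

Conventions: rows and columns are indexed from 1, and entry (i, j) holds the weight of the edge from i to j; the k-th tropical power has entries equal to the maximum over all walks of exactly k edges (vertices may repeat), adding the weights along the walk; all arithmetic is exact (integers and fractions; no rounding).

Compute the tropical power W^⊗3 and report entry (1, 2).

W^⊗2:
  [4, 5, 7, 14]
  [-14, -13, -12, -9]
  [13, 9, 16, 12]
  [4, 4, -4, 14]
W^⊗3:
  [12, 11, 15, 21]
  [-7, -11, -4, -2]
  [21, 17, 24, 20]
  [11, 11, 4, 21]
Key observation: the optimum is the walk 1->4->4->2, with weight 7 + 7 + (-3) = 11.
Optimal value attained by: walk 1->4->4->2.
Answer: (W^⊗3)[1][2] = 11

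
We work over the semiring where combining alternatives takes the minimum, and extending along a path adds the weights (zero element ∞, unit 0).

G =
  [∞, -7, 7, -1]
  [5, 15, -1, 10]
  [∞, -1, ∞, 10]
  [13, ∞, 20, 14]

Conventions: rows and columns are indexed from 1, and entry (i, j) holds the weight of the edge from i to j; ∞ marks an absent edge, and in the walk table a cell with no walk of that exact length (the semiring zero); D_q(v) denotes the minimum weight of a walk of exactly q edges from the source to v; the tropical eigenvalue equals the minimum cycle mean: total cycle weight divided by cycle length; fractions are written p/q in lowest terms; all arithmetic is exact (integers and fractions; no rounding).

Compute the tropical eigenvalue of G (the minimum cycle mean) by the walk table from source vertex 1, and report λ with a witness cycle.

q=0: [0, ∞, ∞, ∞]
q=1: [∞, -7, 7, -1]
q=2: [-2, 6, -8, 3]
q=3: [11, -9, 5, -3]
q=4: [-4, 4, -10, 1]
Optimal cycle mean attained by: cycle 1->2->1, total (-7) + 5, length 2.
Answer: λ = -1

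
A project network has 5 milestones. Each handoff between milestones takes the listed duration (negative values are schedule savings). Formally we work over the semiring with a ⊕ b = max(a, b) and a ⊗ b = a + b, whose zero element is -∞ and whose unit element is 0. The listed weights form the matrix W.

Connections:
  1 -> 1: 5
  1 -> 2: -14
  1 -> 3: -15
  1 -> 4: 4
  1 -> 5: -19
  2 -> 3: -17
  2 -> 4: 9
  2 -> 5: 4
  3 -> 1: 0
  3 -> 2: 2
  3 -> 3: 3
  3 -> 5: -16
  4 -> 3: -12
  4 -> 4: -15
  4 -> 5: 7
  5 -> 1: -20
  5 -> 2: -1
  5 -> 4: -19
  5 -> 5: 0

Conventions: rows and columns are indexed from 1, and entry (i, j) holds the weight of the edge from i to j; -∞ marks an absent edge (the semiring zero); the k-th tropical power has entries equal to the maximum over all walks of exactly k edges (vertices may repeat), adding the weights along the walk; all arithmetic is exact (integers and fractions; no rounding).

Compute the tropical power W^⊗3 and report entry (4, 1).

W^⊗2:
  [10, -9, -8, 9, 11]
  [-16, 3, -3, -6, 16]
  [5, 5, 6, 11, 6]
  [-12, 6, -9, -12, 7]
  [-15, -1, -18, 8, 3]
W^⊗3:
  [15, 10, -3, 14, 16]
  [-3, 15, 0, 12, 16]
  [10, 8, 9, 14, 18]
  [-7, 6, -6, 15, 10]
  [-10, 2, -4, 8, 15]
Key observation: the optimum is the walk 4->3->1->1, with weight (-12) + 0 + 5 = -7.
Optimal value attained by: walk 4->3->1->1.
Answer: (W^⊗3)[4][1] = -7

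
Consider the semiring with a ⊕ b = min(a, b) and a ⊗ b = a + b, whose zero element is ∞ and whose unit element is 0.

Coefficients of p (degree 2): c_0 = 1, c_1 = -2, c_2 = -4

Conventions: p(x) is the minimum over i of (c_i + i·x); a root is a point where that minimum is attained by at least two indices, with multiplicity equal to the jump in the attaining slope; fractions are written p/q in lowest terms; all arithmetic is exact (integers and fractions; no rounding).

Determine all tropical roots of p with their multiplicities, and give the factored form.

hull edge (i=0, c=1) to (i=1, c=-2): slope -3, span 1
hull edge (i=1, c=-2) to (i=2, c=-4): slope -2, span 1
Factored form: p(x) = -4 ⊗ (x ⊕ 2) ⊗ (x ⊕ 3)
Answer: roots = 2 (mult 1), 3 (mult 1)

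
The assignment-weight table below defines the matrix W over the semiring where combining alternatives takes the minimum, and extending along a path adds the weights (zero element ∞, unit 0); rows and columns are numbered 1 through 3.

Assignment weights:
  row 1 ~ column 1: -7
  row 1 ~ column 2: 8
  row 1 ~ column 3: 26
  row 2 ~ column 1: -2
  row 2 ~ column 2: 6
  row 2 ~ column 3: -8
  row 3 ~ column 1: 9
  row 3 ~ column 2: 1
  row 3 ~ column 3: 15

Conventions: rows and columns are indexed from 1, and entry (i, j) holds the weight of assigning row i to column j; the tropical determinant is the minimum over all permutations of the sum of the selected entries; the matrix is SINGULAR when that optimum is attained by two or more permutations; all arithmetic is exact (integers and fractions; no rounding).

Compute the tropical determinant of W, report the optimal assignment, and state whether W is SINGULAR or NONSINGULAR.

σ = (1, 2, 3): (-7) + 6 + 15 = 14
σ = (1, 3, 2): (-7) + (-8) + 1 = -14
σ = (2, 1, 3): 8 + (-2) + 15 = 21
σ = (2, 3, 1): 8 + (-8) + 9 = 9
σ = (3, 1, 2): 26 + (-2) + 1 = 25
σ = (3, 2, 1): 26 + 6 + 9 = 41
Optimal value attained by: σ = (1, 3, 2).
Answer: det⊕(W) = -14; verdict: NONSINGULAR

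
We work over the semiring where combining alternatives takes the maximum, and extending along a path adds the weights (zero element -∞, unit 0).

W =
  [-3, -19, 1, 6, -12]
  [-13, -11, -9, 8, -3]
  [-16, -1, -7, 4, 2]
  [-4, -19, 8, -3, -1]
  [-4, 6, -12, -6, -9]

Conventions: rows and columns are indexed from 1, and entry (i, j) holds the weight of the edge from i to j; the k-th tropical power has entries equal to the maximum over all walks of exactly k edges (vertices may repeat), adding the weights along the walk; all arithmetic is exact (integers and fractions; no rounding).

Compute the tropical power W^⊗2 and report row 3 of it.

W^⊗2:
  [2, 0, 14, 5, 5]
  [4, 3, 16, 5, 7]
  [0, 8, 12, 7, 3]
  [-5, 7, 5, 12, 10]
  [-7, -3, 2, 14, 3]
Answer: row 3 of W^⊗2 = [0, 8, 12, 7, 3]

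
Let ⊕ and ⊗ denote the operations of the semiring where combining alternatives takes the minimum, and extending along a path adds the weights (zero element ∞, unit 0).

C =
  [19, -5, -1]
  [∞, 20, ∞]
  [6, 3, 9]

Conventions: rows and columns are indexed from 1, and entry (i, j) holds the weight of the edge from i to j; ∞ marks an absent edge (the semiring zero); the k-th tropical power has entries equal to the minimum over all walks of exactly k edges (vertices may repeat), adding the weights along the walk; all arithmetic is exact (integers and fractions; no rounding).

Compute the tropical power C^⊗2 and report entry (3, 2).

C^⊗2:
  [5, 2, 8]
  [∞, 40, ∞]
  [15, 1, 5]
Key observation: the optimum is the walk 3->1->2, with weight 6 + (-5) = 1.
Optimal value attained by: walk 3->1->2.
Answer: (C^⊗2)[3][2] = 1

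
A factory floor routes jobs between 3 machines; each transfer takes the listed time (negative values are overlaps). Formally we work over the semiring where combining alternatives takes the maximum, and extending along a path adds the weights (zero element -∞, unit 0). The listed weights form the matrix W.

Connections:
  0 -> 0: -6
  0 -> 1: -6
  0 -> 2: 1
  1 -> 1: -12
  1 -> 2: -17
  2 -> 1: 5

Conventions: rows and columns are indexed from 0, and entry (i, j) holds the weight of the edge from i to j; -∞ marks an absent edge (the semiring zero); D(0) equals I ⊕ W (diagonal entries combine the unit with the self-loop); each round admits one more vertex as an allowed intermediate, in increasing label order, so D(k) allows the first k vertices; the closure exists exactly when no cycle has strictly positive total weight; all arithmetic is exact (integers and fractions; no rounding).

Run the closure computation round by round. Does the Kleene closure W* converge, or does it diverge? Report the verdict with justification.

D(0):
  [0, -6, 1]
  [-∞, 0, -17]
  [-∞, 5, 0]
D(1):
  [0, -6, 1]
  [-∞, 0, -17]
  [-∞, 5, 0]
D(2):
  [0, -6, 1]
  [-∞, 0, -17]
  [-∞, 5, 0]
D(3):
  [0, 6, 1]
  [-∞, 0, -17]
  [-∞, 5, 0]
Key observation: every diagonal entry stays at the unit through all rounds, so no improving cycle exists.
Answer: CONVERGES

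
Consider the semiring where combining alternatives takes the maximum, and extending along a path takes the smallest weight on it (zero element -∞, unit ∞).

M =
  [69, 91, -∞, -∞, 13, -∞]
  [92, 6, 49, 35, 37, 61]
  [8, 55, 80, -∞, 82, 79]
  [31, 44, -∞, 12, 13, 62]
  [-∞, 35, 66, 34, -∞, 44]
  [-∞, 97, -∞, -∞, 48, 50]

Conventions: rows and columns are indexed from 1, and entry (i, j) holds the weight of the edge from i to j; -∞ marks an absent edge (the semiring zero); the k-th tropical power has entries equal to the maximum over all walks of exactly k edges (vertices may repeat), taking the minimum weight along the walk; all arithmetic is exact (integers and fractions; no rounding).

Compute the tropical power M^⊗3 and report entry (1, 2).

M^⊗2:
  [91, 69, 49, 35, 37, 61]
  [69, 91, 49, 34, 49, 50]
  [55, 79, 80, 35, 80, 79]
  [44, 62, 44, 35, 48, 50]
  [35, 55, 66, 35, 66, 66]
  [92, 50, 49, 35, 48, 61]
M^⊗3:
  [69, 91, 49, 35, 49, 61]
  [91, 69, 49, 35, 49, 61]
  [79, 79, 80, 35, 80, 79]
  [62, 50, 49, 35, 48, 61]
  [55, 66, 66, 35, 66, 66]
  [69, 91, 49, 35, 49, 50]
Key observation: the optimum is the walk 1->2->1->2, with weight 91 min 92 min 91 = 91.
Optimal value attained by: walk 1->2->1->2.
Answer: (M^⊗3)[1][2] = 91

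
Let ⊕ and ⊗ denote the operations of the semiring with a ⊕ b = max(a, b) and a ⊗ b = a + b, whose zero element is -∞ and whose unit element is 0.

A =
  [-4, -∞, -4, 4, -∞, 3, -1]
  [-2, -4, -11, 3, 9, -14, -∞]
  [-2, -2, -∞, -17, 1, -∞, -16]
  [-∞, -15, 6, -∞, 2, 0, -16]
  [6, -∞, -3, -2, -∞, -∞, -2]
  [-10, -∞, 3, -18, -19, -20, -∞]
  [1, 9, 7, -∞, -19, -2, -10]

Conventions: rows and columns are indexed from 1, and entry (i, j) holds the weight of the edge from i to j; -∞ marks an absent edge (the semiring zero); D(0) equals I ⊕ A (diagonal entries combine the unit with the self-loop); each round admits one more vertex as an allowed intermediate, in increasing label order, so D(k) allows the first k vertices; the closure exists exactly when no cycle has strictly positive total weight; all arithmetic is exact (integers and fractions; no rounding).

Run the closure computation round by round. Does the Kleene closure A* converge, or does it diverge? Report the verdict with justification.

D(0):
  [0, -∞, -4, 4, -∞, 3, -1]
  [-2, 0, -11, 3, 9, -14, -∞]
  [-2, -2, 0, -17, 1, -∞, -16]
  [-∞, -15, 6, 0, 2, 0, -16]
  [6, -∞, -3, -2, 0, -∞, -2]
  [-10, -∞, 3, -18, -19, 0, -∞]
  [1, 9, 7, -∞, -19, -2, 0]
D(1):
  [0, -∞, -4, 4, -∞, 3, -1]
  [-2, 0, -6, 3, 9, 1, -3]
  [-2, -2, 0, 2, 1, 1, -3]
  [-∞, -15, 6, 0, 2, 0, -16]
  [6, -∞, 2, 10, 0, 9, 5]
  [-10, -∞, 3, -6, -19, 0, -11]
  [1, 9, 7, 5, -19, 4, 0]
Detection: at round 2, diagonal entry (7, 7) turns strictly positive.
Key observation: the cycle 7->2->1->7 has total weight 9 + (-2) + (-1), which is strictly positive.
Answer: DIVERGES — positive cycle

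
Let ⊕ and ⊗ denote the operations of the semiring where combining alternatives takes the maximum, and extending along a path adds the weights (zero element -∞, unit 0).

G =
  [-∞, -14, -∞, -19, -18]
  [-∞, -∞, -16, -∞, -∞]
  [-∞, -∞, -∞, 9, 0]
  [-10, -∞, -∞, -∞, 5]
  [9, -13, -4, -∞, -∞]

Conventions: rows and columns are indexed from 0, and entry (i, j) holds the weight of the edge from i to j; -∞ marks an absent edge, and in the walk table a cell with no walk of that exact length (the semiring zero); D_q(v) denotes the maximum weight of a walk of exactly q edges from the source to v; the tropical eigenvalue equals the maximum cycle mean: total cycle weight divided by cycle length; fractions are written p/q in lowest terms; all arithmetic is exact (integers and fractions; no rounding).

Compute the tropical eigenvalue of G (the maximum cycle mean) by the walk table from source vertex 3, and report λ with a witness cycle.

q=0: [-∞, -∞, -∞, 0, -∞]
q=1: [-10, -∞, -∞, -∞, 5]
q=2: [14, -8, 1, -29, -28]
q=3: [-19, 0, -24, 10, 1]
q=4: [10, -12, -3, -15, 15]
q=5: [24, 2, 11, 6, -3]
Optimal cycle mean attained by: cycle 2->3->4->2, total 9 + 5 + (-4), length 3.
Answer: λ = 10/3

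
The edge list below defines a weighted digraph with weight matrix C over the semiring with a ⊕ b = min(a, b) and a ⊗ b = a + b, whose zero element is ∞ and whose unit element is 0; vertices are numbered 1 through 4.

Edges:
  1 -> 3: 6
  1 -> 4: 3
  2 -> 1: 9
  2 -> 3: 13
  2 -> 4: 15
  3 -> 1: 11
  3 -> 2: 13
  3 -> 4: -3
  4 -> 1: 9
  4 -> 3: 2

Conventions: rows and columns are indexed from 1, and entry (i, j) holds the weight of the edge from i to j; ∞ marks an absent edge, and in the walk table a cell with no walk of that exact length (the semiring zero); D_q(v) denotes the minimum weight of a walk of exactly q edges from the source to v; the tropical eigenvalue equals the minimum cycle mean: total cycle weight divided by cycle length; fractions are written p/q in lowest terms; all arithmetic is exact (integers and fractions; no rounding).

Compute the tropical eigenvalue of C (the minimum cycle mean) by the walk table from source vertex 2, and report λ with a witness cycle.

q=0: [∞, 0, ∞, ∞]
q=1: [9, ∞, 13, 15]
q=2: [24, 26, 15, 10]
q=3: [19, 28, 12, 12]
q=4: [21, 25, 14, 9]
Optimal cycle mean attained by: cycle 3->4->3, total (-3) + 2, length 2.
Answer: λ = -1/2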